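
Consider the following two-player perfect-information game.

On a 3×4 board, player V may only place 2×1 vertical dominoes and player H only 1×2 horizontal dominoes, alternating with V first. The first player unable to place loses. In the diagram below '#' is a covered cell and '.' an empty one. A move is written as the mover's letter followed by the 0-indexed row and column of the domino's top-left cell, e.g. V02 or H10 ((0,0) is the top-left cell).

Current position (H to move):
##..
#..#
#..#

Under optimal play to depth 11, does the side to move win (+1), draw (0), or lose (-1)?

p1 H@[##../#..#/#..#]: H02[####/#..#/#..#]-1 H11[##../####/#..#]+1* H21[##../#..#/####]-1
p2 V@[##../####/#..#] terminal -1; root [##../#..#/#..#] d11

value(##../#..#/#..#, H) = +1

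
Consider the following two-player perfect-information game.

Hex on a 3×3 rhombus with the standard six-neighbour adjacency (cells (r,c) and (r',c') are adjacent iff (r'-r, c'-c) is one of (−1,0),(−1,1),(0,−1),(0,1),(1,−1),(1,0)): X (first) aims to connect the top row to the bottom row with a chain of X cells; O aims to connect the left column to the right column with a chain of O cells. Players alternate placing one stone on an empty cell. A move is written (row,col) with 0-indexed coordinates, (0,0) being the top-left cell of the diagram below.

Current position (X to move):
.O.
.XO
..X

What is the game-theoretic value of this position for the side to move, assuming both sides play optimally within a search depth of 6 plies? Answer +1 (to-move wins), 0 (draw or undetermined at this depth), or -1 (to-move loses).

[.O./.XO/..X] X move#1: (0,0):+1/XO./.XO/..X*, (0,2):+1/.OX/.XO/..X, (1,0):+1/.O./XXO/..X, (2,0):-1/.O./.XO/X.X, (2,1):-1/.O./.XO/.XX
[XO./.XO/..X] O move#2: (0,2):-1/XOO/.XO/..X*, (1,0):-1/XO./OXO/..X, (2,0):-1/XO./.XO/O.X, (2,1):-1/XO./.XO/.OX
[XOO/.XO/..X] X move#3: (1,0):+1/XOO/XXO/..X*, (2,0):-1/XOO/.XO/X.X, (2,1):-1/XOO/.XO/.XX
[XOO/XXO/..X] O move#4: (2,0):-1/XOO/XXO/O.X*, (2,1):-1/XOO/XXO/.OX
[XOO/XXO/O.X] X move#5: (2,1):+1/XOO/XXO/OXX*
[XOO/XXO/OXX] end (terminal -1, O#6); searched .O./.XO/..X to 6

value(.O./.XO/..X, X) = +1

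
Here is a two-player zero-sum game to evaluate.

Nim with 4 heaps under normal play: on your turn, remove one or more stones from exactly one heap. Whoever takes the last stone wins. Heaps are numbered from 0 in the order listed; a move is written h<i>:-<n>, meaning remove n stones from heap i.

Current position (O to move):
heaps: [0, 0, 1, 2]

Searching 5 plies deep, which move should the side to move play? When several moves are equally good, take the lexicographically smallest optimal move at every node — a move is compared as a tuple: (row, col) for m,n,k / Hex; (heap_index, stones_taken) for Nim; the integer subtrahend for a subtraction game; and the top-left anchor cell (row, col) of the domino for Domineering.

[(0,0,1,2)] O move#1: h2:-1:-1/(0,0,0,2), h3:-1:+1/(0,0,1,1)*, h3:-2:-1/(0,0,1,0)
[(0,0,1,1)] X move#2: h2:-1:-1/(0,0,0,1)*, h3:-1:-1/(0,0,1,0)
[(0,0,0,1)] O move#3: h3:-1:+1/(0,0,0,0)*
[(0,0,0,0)] end (terminal -1, X#4); searched (0,0,1,2) to 5

O's best at [(0,0,1,2)]: h3:-1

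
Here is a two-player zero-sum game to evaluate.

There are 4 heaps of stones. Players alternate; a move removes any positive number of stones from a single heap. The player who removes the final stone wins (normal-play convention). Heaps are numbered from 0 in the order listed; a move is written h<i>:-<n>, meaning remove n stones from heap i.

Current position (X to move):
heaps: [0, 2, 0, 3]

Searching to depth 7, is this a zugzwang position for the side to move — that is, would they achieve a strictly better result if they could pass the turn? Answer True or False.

ply 1, X at (0,2,0,3) | h1:-1=-1→(0,1,0,3); h1:-2=-1→(0,0,0,3); h3:-1=+1→(0,2,0,2)*; h3:-2=-1→(0,2,0,1); h3:-3=-1→(0,2,0,0)
ply 2, O at (0,2,0,2) | h1:-1=-1→(0,1,0,2)*; h1:-2=-1→(0,0,0,2); h3:-1=-1→(0,2,0,1); h3:-2=-1→(0,2,0,0)
ply 3, X at (0,1,0,2) | h1:-1=-1→(0,0,0,2); h3:-1=+1→(0,1,0,1)*; h3:-2=-1→(0,1,0,0)
ply 4, O at (0,1,0,1) | h1:-1=-1→(0,0,0,1)*; h3:-1=-1→(0,1,0,0)
ply 5, X at (0,0,0,1) | h3:-1=+1→(0,0,0,0)*
ply 6: (0,0,0,0) is terminal -1 (O); from (0,2,0,3) depth 7
if X skipped the turn, O would face:
~ ply 1, O at (0,2,0,3) | h1:-1=-1→(0,1,0,3); h1:-2=-1→(0,0,0,3); h3:-1=+1→(0,2,0,2)*; h3:-2=-1→(0,2,0,1); h3:-3=-1→(0,2,0,0)
~ ply 2, X at (0,2,0,2) | h1:-1=-1→(0,1,0,2)*; h1:-2=-1→(0,0,0,2); h3:-1=-1→(0,2,0,1); h3:-2=-1→(0,2,0,0)
~ ply 3, O at (0,1,0,2) | h1:-1=-1→(0,0,0,2); h3:-1=+1→(0,1,0,1)*; h3:-2=-1→(0,1,0,0)
~ ply 4, X at (0,1,0,1) | h1:-1=-1→(0,0,0,1)*; h3:-1=-1→(0,1,0,0)
~ ply 5, O at (0,0,0,1) | h3:-1=+1→(0,0,0,0)*
~ ply 6: (0,0,0,0) is terminal -1 (X); from (0,2,0,3) depth 7
compare (X): move=+1 vs pass=-1

zugzwang((0,2,0,3), X) = False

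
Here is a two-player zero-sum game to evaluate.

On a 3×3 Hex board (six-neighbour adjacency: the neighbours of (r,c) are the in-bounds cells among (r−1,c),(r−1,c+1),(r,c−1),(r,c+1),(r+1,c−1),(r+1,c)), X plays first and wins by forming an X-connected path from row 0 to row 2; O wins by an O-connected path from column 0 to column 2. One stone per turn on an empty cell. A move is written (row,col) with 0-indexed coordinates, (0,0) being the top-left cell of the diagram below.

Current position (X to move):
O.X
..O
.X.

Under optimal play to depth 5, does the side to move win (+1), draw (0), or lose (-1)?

ply 1, X at O.X/..O/.X. | (0,1)=-1→OXX/..O/.X.; (1,0)=-1→O.X/X.O/.X.; (1,1)=+1→O.X/.XO/.X.*; (2,0)=-1→O.X/..O/XX.; (2,2)=-1→O.X/..O/.XX
ply 2: O.X/.XO/.X. is terminal -1 (O); from O.X/..O/.X. depth 5

value(O.X/..O/.X., X) = +1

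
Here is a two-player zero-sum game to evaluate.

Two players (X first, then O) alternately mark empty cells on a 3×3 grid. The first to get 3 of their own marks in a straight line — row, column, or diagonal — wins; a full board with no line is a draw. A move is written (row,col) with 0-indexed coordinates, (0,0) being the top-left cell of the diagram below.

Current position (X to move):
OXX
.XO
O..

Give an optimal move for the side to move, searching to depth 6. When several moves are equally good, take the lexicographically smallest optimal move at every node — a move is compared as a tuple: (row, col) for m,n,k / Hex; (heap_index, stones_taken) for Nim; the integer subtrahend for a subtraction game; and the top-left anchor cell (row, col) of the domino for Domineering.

p1 X@[OXX/.XO/O..]: (1,0)[OXX/XXO/O..]+0 (2,1)[OXX/.XO/OX.]+1* (2,2)[OXX/.XO/O.X]-1
p2 O@[OXX/.XO/OX.] terminal -1; root [OXX/.XO/O..] d6

X's best at [OXX/.XO/O..]: (2,1)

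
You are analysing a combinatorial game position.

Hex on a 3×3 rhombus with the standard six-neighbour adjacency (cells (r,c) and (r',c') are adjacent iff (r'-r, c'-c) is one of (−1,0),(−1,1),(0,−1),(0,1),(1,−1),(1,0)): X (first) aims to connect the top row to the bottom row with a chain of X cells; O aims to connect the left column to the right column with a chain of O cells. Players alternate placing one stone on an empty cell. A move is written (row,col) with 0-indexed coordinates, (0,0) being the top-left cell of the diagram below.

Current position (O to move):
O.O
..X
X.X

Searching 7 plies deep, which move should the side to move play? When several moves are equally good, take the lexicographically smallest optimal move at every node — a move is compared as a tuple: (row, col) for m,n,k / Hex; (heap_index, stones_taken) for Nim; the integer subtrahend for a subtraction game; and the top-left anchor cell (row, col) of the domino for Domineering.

ply 1, O at O.O/..X/X.X | (0,1)=+1→OOO/..X/X.X*; (1,0)=+1→O.O/O.X/X.X; (1,1)=+1→O.O/.OX/X.X; (2,1)=-1→O.O/..X/XOX
ply 2: OOO/..X/X.X is terminal -1 (X); from O.O/..X/X.X depth 7

O's best at [O.O/..X/X.X]: (0,1)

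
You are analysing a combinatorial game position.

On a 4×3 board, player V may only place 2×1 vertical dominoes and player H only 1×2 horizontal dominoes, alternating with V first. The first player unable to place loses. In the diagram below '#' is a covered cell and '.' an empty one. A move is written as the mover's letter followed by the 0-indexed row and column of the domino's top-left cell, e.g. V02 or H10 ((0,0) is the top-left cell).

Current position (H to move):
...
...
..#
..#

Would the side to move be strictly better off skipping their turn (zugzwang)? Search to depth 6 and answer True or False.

[.../.../..#/..#] H move#1: H00:-1/##./.../..#/..#*, H01:-1/.##/.../..#/..#, H10:-1/.../##./..#/..#, H11:-1/.../.##/..#/..#, H20:-1/.../.../###/..#, H30:-1/.../.../..#/###
[##./.../..#/..#] V move#2: V02:-1/###/..#/..#/..#, V10:+1/##./#../#.#/..#*, V11:+1/##./.#./.##/..#, V20:+1/##./.../#.#/#.#, V21:+1/##./.../.##/.##
[##./#../#.#/..#] H move#3: H11:-1/##./###/#.#/..#*, H30:-1/##./#../#.#/###
[##./###/#.#/..#] V move#4: V21:+1/##./###/###/.##*
[##./###/###/.##] end (terminal -1, H#5); searched .../.../..#/..# to 6
suppose H passes — search the same position with V to move:
pass> [.../.../..#/..#] V move#1: V00:+1/#../#../..#/..#*, V01:+1/.#./.#./..#/..#, V02:+1/..#/..#/..#/..#, V10:-1/.../#../#.#/..#, V11:+1/.../.#./.##/..#, V20:+1/.../.../#.#/#.#, V21:+1/.../.../.##/.##
pass> [#../#../..#/..#] H move#2: H01:-1/###/#../..#/..#*, H11:-1/#../###/..#/..#, H20:-1/#../#../###/..#, H30:-1/#../#../..#/###
pass> [###/#../..#/..#] V move#3: V11:-1/###/##./.##/..#, V20:+1/###/#../#.#/#.#*, V21:+1/###/#../.##/.##
pass> [###/#../#.#/#.#] H move#4: H11:-1/###/###/#.#/#.#*
pass> [###/###/#.#/#.#] V move#5: V21:+1/###/###/###/###*
pass> [###/###/###/###] end (terminal -1, H#6); searched .../.../..#/..# to 6
for H: play -1, pass -1

zugzwang(.../.../..#/..#, H) = False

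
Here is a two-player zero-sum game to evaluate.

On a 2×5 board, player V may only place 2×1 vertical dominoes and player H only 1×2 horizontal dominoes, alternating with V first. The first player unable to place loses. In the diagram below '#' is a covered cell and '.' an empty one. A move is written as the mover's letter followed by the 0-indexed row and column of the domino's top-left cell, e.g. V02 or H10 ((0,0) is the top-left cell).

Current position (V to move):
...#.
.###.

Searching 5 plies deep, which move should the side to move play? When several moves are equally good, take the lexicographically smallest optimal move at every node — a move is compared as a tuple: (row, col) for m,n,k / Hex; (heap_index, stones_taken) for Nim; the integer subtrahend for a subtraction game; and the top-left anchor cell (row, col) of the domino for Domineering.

[...#./.###.] V move#1: V00:+1/#..#./####.*, V04:-1/...##/.####
[#..#./####.] H move#2: H01:-1/####./####.*
[####./####.] V move#3: V04:+1/#####/#####*
[#####/#####] end (terminal -1, H#4); searched ...#./.###. to 5

V's best at [...#./.###.]: V00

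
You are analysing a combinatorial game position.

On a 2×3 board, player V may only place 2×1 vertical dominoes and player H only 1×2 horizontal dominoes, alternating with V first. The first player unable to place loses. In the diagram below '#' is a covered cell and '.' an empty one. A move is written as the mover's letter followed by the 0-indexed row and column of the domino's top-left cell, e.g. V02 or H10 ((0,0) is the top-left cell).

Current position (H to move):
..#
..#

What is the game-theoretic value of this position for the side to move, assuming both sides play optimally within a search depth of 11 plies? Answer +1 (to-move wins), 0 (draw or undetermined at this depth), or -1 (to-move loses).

p1 H@[..#/..#]: H00[###/..#]+1* H10[..#/###]+1
p2 V@[###/..#] terminal -1; root [..#/..#] d11

value(..#/..#, H) = +1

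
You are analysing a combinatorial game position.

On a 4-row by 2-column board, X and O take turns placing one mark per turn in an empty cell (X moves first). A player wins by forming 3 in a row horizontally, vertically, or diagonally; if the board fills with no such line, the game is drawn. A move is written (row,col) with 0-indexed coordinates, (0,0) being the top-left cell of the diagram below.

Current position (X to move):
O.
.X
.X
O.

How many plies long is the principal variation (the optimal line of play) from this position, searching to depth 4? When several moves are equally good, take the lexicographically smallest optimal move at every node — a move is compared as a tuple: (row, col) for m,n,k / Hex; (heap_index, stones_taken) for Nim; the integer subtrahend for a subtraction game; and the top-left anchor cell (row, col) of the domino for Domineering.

PV length from [O./.X/.X/O.]: 1 ply

ply 1, X at O./.X/.X/O. | (0,1)=+1→OX/.X/.X/O.*; (1,0)=+1→O./XX/.X/O.; (2,0)=+1→O./.X/XX/O.; (3,1)=+1→O./.X/.X/OX
ply 2: OX/.X/.X/O. is terminal -1 (O); from O./.X/.X/O. depth 4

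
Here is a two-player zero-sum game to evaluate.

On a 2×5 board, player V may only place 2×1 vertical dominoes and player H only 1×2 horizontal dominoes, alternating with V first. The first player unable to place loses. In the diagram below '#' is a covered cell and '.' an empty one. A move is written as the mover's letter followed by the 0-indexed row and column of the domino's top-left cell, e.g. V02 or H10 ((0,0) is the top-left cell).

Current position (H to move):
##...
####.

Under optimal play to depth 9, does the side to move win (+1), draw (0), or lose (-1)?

value(##.../####., H) = +1

p1 H@[##.../####.]: H02[####./####.]-1 H03[##.##/####.]+1*
p2 V@[##.##/####.] terminal -1; root [##.../####.] d9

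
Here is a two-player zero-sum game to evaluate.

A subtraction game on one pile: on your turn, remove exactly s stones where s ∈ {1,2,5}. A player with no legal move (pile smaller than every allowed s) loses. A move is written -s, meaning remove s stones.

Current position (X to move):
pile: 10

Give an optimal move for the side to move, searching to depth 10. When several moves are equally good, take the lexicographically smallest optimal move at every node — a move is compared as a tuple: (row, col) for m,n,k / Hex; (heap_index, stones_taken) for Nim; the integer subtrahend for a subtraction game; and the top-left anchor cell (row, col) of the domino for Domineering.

p1 X@[10]: -1[9]+1* -2[8]-1 -5[5]-1
p2 O@[9]: -1[8]-1* -2[7]-1 -5[4]-1
p3 X@[8]: -1[7]-1 -2[6]+1* -5[3]+1
p4 O@[6]: -1[5]-1* -2[4]-1 -5[1]-1
p5 X@[5]: -1[4]-1 -2[3]+1* -5[0]+1
p6 O@[3]: -1[2]-1* -2[1]-1
p7 X@[2]: -1[1]-1 -2[0]+1*
p8 O@[0] terminal -1; root [10] d10

X's best at [10]: -1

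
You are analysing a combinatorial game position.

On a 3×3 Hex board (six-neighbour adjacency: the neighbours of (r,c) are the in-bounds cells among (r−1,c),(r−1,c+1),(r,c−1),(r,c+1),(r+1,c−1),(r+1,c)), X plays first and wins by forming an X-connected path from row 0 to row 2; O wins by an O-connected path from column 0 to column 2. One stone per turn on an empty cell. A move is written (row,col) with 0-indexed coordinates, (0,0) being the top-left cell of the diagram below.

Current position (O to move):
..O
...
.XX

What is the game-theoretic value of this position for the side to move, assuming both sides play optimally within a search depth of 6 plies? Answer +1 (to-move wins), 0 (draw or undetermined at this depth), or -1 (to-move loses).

[..O/.../.XX] O move#1: (0,0):+1/O.O/.../.XX*, (0,1):+1/.OO/.../.XX, (1,0):+1/..O/O../.XX, (1,1):+1/..O/.O./.XX, (1,2):-1/..O/..O/.XX, (2,0):+1/..O/.../OXX
[O.O/.../.XX] X move#2: (0,1):-1/OXO/.../.XX*, (1,0):-1/O.O/X../.XX, (1,1):-1/O.O/.X./.XX, (1,2):-1/O.O/..X/.XX, (2,0):-1/O.O/.../XXX
[OXO/.../.XX] O move#3: (1,0):-1/OXO/O../.XX, (1,1):+1/OXO/.O./.XX*, (1,2):-1/OXO/..O/.XX, (2,0):-1/OXO/.../OXX
[OXO/.O./.XX] X move#4: (1,0):-1/OXO/XO./.XX*, (1,2):-1/OXO/.OX/.XX, (2,0):-1/OXO/.O./XXX
[OXO/XO./.XX] O move#5: (1,2):-1/OXO/XOO/.XX, (2,0):+1/OXO/XO./OXX*
[OXO/XO./OXX] end (terminal -1, X#6); searched ..O/.../.XX to 6

value(..O/.../.XX, O) = +1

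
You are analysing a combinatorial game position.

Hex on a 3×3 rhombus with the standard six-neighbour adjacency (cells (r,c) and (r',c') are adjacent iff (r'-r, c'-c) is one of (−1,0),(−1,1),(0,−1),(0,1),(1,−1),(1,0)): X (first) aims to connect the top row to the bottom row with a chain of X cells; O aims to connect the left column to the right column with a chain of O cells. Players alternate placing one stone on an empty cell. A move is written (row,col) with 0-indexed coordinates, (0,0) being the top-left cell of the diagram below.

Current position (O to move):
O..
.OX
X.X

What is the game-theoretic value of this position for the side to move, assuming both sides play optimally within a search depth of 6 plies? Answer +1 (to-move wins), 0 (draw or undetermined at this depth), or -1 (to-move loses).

p1 O@[O../.OX/X.X]: (0,1)[OO./.OX/X.X]-1 (0,2)[O.O/.OX/X.X]+1* (1,0)[O../OOX/X.X]-1 (2,1)[O../.OX/XOX]-1
p2 X@[O.O/.OX/X.X]: (0,1)[OXO/.OX/X.X]-1* (1,0)[O.O/XOX/X.X]-1 (2,1)[O.O/.OX/XXX]-1
p3 O@[OXO/.OX/X.X]: (1,0)[OXO/OOX/X.X]+1* (2,1)[OXO/.OX/XOX]-1
p4 X@[OXO/OOX/X.X] terminal -1; root [O../.OX/X.X] d6

value(O../.OX/X.X, O) = +1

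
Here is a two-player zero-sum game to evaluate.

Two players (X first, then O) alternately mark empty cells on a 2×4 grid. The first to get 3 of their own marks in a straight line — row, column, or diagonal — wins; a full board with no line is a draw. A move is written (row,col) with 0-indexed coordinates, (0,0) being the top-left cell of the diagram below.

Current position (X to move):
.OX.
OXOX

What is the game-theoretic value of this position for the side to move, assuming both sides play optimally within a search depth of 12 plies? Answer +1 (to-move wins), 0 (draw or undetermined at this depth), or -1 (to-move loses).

[.OX./OXOX] X move#1: (0,0):+0/XOX./OXOX*, (0,3):+0/.OXX/OXOX
[XOX./OXOX] O move#2: (0,3):+0/XOXO/OXOX*
[XOXO/OXOX] end (terminal +0, X#3); searched .OX./OXOX to 12

value(.OX./OXOX, X) = 0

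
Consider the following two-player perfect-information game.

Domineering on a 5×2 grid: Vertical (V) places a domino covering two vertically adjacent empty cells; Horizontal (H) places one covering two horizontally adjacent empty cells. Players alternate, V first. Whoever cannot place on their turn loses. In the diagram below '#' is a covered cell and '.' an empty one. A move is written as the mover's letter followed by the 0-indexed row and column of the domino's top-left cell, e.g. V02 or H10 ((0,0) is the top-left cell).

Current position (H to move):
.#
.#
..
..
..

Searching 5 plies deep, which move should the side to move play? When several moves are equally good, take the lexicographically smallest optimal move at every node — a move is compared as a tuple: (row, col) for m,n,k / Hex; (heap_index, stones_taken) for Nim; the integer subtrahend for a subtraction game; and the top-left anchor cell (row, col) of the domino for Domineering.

H's best at [.#/.#/../../..]: H30

ply 1, H at .#/.#/../../.. | H20=-1→.#/.#/##/../..; H30=+1→.#/.#/../##/..*; H40=-1→.#/.#/../../##
ply 2, V at .#/.#/../##/.. | V00=-1→##/##/../##/..*; V10=-1→.#/##/#./##/..
ply 3, H at ##/##/../##/.. | H20=+1→##/##/##/##/..*; H40=+1→##/##/../##/##
ply 4: ##/##/##/##/.. is terminal -1 (V); from .#/.#/../../.. depth 5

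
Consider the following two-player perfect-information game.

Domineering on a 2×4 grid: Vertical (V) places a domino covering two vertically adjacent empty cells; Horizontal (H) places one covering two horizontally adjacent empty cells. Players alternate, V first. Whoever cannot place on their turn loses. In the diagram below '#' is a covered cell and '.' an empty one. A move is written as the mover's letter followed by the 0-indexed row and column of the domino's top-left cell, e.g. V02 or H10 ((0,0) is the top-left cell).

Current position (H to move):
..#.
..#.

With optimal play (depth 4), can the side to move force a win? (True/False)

p1 H@[..#./..#.]: H00[###./..#.]+1* H10[..#./###.]+1
p2 V@[###./..#.]: V03[####/..##]-1*
p3 H@[####/..##]: H10[####/####]+1*
p4 V@[####/####] terminal -1; root [..#./..#.] d4

H winning at [..#./..#.]: True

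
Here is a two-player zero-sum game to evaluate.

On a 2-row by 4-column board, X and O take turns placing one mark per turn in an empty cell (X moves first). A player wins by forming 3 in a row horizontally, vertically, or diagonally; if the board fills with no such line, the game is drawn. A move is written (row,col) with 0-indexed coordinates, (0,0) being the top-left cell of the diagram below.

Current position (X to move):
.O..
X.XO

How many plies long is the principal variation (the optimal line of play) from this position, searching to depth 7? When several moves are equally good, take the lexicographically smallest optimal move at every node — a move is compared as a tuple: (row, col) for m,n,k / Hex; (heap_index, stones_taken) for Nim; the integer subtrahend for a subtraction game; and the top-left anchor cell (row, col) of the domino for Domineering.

p1 X@[.O../X.XO]: (0,0)[XO../X.XO]+0 (0,2)[.OX./X.XO]+0 (0,3)[.O.X/X.XO]+0 (1,1)[.O../XXXO]+1*
p2 O@[.O../XXXO] terminal -1; root [.O../X.XO] d7

PV length from [.O../X.XO]: 1 ply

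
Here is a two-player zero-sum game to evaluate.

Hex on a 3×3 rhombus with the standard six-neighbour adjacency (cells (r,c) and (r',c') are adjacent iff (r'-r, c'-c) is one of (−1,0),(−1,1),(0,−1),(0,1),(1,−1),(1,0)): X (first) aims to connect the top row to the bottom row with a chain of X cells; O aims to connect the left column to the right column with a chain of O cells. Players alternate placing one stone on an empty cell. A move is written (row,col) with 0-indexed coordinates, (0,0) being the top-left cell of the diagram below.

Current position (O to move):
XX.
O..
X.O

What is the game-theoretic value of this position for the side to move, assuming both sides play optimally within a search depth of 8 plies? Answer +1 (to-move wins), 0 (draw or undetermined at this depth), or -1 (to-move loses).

[XX./O../X.O] O move#1: (0,2):-1/XXO/O../X.O, (1,1):+1/XX./OO./X.O*, (1,2):-1/XX./O.O/X.O, (2,1):-1/XX./O../XOO
[XX./OO./X.O] X move#2: (0,2):-1/XXX/OO./X.O*, (1,2):-1/XX./OOX/X.O, (2,1):-1/XX./OO./XXO
[XXX/OO./X.O] O move#3: (1,2):+1/XXX/OOO/X.O*, (2,1):+1/XXX/OO./XOO
[XXX/OOO/X.O] end (terminal -1, X#4); searched XX./O../X.O to 8

value(XX./O../X.O, O) = +1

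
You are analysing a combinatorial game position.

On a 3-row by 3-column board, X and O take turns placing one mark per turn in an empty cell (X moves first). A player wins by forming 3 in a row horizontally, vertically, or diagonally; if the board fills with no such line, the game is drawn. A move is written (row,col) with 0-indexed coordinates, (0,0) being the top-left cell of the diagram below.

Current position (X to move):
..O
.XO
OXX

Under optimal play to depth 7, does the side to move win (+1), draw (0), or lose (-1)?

value(..O/.XO/OXX, X) = +1

[..O/.XO/OXX] X move#1: (0,0):+1/X.O/.XO/OXX*, (0,1):+1/.XO/.XO/OXX, (1,0):+1/..O/XXO/OXX
[X.O/.XO/OXX] end (terminal -1, O#2); searched ..O/.XO/OXX to 7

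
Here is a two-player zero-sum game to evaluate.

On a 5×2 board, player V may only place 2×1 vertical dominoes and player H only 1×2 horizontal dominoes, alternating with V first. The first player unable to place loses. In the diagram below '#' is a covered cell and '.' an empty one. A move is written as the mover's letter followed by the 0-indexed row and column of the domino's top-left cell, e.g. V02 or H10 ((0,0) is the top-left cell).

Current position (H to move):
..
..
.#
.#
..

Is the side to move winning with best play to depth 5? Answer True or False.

p1 H@[../../.#/.#/..]: H00[##/../.#/.#/..]+1* H10[../##/.#/.#/..]+1 H40[../../.#/.#/##]-1
p2 V@[##/../.#/.#/..]: V10[##/#./##/.#/..]-1* V20[##/../##/##/..]-1 V30[##/../.#/##/#.]-1
p3 H@[##/#./##/.#/..]: H40[##/#./##/.#/##]+1*
p4 V@[##/#./##/.#/##] terminal -1; root [../../.#/.#/..] d5

H winning at [../../.#/.#/..]: True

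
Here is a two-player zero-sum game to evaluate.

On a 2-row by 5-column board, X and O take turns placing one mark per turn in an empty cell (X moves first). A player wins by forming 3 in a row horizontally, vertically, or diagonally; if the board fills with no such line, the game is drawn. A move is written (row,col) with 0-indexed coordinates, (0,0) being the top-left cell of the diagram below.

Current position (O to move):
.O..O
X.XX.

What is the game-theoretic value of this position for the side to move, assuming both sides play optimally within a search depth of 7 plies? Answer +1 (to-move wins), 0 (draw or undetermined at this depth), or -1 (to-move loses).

value(.O..O/X.XX., O) = -1

[.O..O/X.XX.] O move#1: (0,0):-1/OO..O/X.XX.*, (0,2):-1/.OO.O/X.XX., (0,3):-1/.O.OO/X.XX., (1,1):-1/.O..O/XOXX., (1,4):-1/.O..O/X.XXO
[OO..O/X.XX.] X move#2: (0,2):+1/OOX.O/X.XX.*, (0,3):-1/OO.XO/X.XX., (1,1):+1/OO..O/XXXX., (1,4):+1/OO..O/X.XXX
[OOX.O/X.XX.] O move#3: (0,3):-1/OOXOO/X.XX.*, (1,1):-1/OOX.O/XOXX., (1,4):-1/OOX.O/X.XXO
[OOXOO/X.XX.] X move#4: (1,1):+1/OOXOO/XXXX.*, (1,4):+1/OOXOO/X.XXX
[OOXOO/XXXX.] end (terminal -1, O#5); searched .O..O/X.XX. to 7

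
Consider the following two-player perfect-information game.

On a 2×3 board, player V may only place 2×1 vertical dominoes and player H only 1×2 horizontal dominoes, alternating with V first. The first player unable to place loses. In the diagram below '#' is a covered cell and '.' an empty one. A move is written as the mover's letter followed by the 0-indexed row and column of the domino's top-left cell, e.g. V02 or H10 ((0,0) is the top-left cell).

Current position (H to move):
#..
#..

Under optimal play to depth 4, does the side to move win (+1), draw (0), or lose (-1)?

ply 1, H at #../#.. | H01=+1→###/#..*; H11=+1→#../###
ply 2: ###/#.. is terminal -1 (V); from #../#.. depth 4

value(#../#.., H) = +1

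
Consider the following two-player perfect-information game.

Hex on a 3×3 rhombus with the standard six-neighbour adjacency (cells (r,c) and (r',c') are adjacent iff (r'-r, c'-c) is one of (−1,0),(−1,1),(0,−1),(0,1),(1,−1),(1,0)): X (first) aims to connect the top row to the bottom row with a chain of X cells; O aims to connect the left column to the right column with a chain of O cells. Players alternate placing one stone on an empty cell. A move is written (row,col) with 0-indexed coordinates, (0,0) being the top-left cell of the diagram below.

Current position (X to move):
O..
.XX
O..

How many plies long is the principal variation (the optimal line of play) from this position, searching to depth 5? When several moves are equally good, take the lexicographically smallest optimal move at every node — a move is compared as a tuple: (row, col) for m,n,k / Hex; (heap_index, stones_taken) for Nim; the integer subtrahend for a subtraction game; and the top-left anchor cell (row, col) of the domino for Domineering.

PV length from [O../.XX/O..]: 5 plies

ply 1, X at O../.XX/O.. | (0,1)=+1→OX./.XX/O..*; (0,2)=+1→O.X/.XX/O..; (1,0)=+1→O../XXX/O..; (2,1)=+1→O../.XX/OX.; (2,2)=+1→O../.XX/O.X
ply 2, O at OX./.XX/O.. | (0,2)=-1→OXO/.XX/O..*; (1,0)=-1→OX./OXX/O..; (2,1)=-1→OX./.XX/OO.; (2,2)=-1→OX./.XX/O.O
ply 3, X at OXO/.XX/O.. | (1,0)=+1→OXO/XXX/O..*; (2,1)=+1→OXO/.XX/OX.; (2,2)=+1→OXO/.XX/O.X
ply 4, O at OXO/XXX/O.. | (2,1)=-1→OXO/XXX/OO.*; (2,2)=-1→OXO/XXX/O.O
ply 5, X at OXO/XXX/OO. | (2,2)=+1→OXO/XXX/OOX*
ply 6: OXO/XXX/OOX is terminal -1 (O); from O../.XX/O.. depth 5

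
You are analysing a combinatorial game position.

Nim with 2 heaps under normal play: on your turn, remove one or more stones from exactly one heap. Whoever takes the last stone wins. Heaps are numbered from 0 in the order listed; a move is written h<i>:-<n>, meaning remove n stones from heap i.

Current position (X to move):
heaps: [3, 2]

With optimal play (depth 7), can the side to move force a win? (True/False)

[(3,2)] X move#1: h0:-1:+1/(2,2)*, h0:-2:-1/(1,2), h0:-3:-1/(0,2), h1:-1:-1/(3,1), h1:-2:-1/(3,0)
[(2,2)] O move#2: h0:-1:-1/(1,2)*, h0:-2:-1/(0,2), h1:-1:-1/(2,1), h1:-2:-1/(2,0)
[(1,2)] X move#3: h0:-1:-1/(0,2), h1:-1:+1/(1,1)*, h1:-2:-1/(1,0)
[(1,1)] O move#4: h0:-1:-1/(0,1)*, h1:-1:-1/(1,0)
[(0,1)] X move#5: h1:-1:+1/(0,0)*
[(0,0)] end (terminal -1, O#6); searched (3,2) to 7

X winning at [(3,2)]: True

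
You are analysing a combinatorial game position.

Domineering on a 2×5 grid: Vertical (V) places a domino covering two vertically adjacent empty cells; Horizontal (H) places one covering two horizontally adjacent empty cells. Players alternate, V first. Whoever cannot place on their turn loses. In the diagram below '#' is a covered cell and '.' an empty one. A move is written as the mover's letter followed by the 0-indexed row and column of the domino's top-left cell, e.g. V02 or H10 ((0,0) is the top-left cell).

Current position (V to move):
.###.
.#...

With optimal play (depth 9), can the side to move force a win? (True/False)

V winning at [.###./.#...]: True

ply 1, V at .###./.#... | V00=-1→####./##...; V04=+1→.####/.#..#*
ply 2, H at .####/.#..# | H12=-1→.####/.####*
ply 3, V at .####/.#### | V00=+1→#####/#####*
ply 4: #####/##### is terminal -1 (H); from .###./.#... depth 9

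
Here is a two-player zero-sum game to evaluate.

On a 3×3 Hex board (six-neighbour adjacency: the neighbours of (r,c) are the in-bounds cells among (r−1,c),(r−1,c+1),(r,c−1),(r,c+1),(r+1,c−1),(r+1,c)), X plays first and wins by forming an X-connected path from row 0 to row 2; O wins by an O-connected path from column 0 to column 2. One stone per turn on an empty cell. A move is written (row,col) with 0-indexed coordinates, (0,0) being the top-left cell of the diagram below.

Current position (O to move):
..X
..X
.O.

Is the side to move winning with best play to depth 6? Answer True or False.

O winning at [..X/..X/.O.]: False

ply 1, O at ..X/..X/.O. | (0,0)=-1→O.X/..X/.O.*; (0,1)=-1→.OX/..X/.O.; (1,0)=-1→..X/O.X/.O.; (1,1)=-1→..X/.OX/.O.; (2,0)=-1→..X/..X/OO.; (2,2)=-1→..X/..X/.OO
ply 2, X at O.X/..X/.O. | (0,1)=+1→OXX/..X/.O.*; (1,0)=+1→O.X/X.X/.O.; (1,1)=+1→O.X/.XX/.O.; (2,0)=+1→O.X/..X/XO.; (2,2)=+1→O.X/..X/.OX
ply 3, O at OXX/..X/.O. | (1,0)=-1→OXX/O.X/.O.*; (1,1)=-1→OXX/.OX/.O.; (2,0)=-1→OXX/..X/OO.; (2,2)=-1→OXX/..X/.OO
ply 4, X at OXX/O.X/.O. | (1,1)=+1→OXX/OXX/.O.*; (2,0)=+1→OXX/O.X/XO.; (2,2)=+1→OXX/O.X/.OX
ply 5, O at OXX/OXX/.O. | (2,0)=-1→OXX/OXX/OO.*; (2,2)=-1→OXX/OXX/.OO
ply 6, X at OXX/OXX/OO. | (2,2)=+1→OXX/OXX/OOX*
ply 7: OXX/OXX/OOX is terminal -1 (O); from ..X/..X/.O. depth 6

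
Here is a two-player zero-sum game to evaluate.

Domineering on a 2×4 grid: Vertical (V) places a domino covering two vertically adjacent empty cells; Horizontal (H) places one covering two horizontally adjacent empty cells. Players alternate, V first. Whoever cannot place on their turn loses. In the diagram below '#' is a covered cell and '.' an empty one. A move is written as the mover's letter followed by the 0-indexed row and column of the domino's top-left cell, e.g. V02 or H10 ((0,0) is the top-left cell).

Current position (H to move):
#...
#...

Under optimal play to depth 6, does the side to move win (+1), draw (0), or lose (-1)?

[#.../#...] H move#1: H01:+1/###./#...*, H02:+1/#.##/#..., H11:+1/#.../###., H12:+1/#.../#.##
[###./#...] V move#2: V03:-1/####/#..#*
[####/#..#] H move#3: H11:+1/####/####*
[####/####] end (terminal -1, V#4); searched #.../#... to 6

value(#.../#..., H) = +1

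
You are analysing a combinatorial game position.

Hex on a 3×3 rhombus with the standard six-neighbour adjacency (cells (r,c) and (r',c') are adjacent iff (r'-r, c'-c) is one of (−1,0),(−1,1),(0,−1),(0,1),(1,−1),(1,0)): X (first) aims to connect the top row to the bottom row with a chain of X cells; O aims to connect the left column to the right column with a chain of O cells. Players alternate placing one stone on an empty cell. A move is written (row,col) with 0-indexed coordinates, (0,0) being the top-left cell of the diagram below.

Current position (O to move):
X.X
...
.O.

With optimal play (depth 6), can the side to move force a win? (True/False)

ply 1, O at X.X/.../.O. | (0,1)=-1→XOX/.../.O.; (1,0)=+1→X.X/O../.O.*; (1,1)=+1→X.X/.O./.O.; (1,2)=-1→X.X/..O/.O.; (2,0)=+1→X.X/.../OO.; (2,2)=-1→X.X/.../.OO
ply 2, X at X.X/O../.O. | (0,1)=-1→XXX/O../.O.*; (1,1)=-1→X.X/OX./.O.; (1,2)=-1→X.X/O.X/.O.; (2,0)=-1→X.X/O../XO.; (2,2)=-1→X.X/O../.OX
ply 3, O at XXX/O../.O. | (1,1)=+1→XXX/OO./.O.*; (1,2)=+1→XXX/O.O/.O.; (2,0)=+1→XXX/O../OO.; (2,2)=+1→XXX/O../.OO
ply 4, X at XXX/OO./.O. | (1,2)=-1→XXX/OOX/.O.*; (2,0)=-1→XXX/OO./XO.; (2,2)=-1→XXX/OO./.OX
ply 5, O at XXX/OOX/.O. | (2,0)=-1→XXX/OOX/OO.; (2,2)=+1→XXX/OOX/.OO*
ply 6: XXX/OOX/.OO is terminal -1 (X); from X.X/.../.O. depth 6

O winning at [X.X/.../.O.]: True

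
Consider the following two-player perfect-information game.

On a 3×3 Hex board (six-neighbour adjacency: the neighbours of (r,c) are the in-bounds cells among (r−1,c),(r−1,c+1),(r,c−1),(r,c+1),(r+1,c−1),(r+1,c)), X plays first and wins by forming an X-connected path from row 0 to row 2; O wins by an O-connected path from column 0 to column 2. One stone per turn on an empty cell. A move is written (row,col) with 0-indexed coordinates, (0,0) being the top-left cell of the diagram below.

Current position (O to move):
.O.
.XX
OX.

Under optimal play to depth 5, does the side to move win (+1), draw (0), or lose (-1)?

value(.O./.XX/OX., O) = +1

ply 1, O at .O./.XX/OX. | (0,0)=-1→OO./.XX/OX.; (0,2)=+1→.OO/.XX/OX.*; (1,0)=-1→.O./OXX/OX.; (2,2)=-1→.O./.XX/OXO
ply 2, X at .OO/.XX/OX. | (0,0)=-1→XOO/.XX/OX.*; (1,0)=-1→.OO/XXX/OX.; (2,2)=-1→.OO/.XX/OXX
ply 3, O at XOO/.XX/OX. | (1,0)=+1→XOO/OXX/OX.*; (2,2)=-1→XOO/.XX/OXO
ply 4: XOO/OXX/OX. is terminal -1 (X); from .O./.XX/OX. depth 5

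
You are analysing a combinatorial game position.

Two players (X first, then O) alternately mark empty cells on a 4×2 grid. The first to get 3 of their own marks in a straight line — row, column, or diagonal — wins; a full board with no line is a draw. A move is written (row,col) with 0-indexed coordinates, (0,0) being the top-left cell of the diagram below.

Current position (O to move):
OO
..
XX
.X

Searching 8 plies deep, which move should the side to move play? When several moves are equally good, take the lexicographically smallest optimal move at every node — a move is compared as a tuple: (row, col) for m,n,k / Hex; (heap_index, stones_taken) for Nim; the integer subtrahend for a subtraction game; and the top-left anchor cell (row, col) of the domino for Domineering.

[OO/../XX/.X] O move#1: (1,0):-1/OO/O./XX/.X, (1,1):+0/OO/.O/XX/.X*, (3,0):-1/OO/../XX/OX
[OO/.O/XX/.X] X move#2: (1,0):+0/OO/XO/XX/.X*, (3,0):+0/OO/.O/XX/XX
[OO/XO/XX/.X] O move#3: (3,0):+0/OO/XO/XX/OX*
[OO/XO/XX/OX] end (terminal +0, X#4); searched OO/../XX/.X to 8

O's best at [OO/../XX/.X]: (1,1)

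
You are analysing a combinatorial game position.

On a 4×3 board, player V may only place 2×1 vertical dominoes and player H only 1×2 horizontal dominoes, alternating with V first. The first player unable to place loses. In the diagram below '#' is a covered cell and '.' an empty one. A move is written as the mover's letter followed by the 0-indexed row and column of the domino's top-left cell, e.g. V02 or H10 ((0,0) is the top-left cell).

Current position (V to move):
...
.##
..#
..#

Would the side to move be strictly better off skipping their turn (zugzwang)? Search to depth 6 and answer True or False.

p1 V@[.../.##/..#/..#]: V00[#../###/..#/..#]-1 V10[.../###/#.#/..#]-1 V20[.../.##/#.#/#.#]+1* V21[.../.##/.##/.##]+1
p2 H@[.../.##/#.#/#.#]: H00[##./.##/#.#/#.#]-1* H01[.##/.##/#.#/#.#]-1
p3 V@[##./.##/#.#/#.#]: V21[##./.##/###/###]+1*
p4 H@[##./.##/###/###] terminal -1; root [.../.##/..#/..#] d6
suppose V passes — search the same position with H to move:
pass> p1 H@[.../.##/..#/..#]: H00[##./.##/..#/..#]-1 H01[.##/.##/..#/..#]-1 H20[.../.##/###/..#]+1* H30[.../.##/..#/###]+1
pass> p2 V@[.../.##/###/..#]: V00[#../###/###/..#]-1*
pass> p3 H@[#../###/###/..#]: H01[###/###/###/..#]+1* H30[#../###/###/###]+1
pass> p4 V@[###/###/###/..#] terminal -1; root [.../.##/..#/..#] d6
for V: play +1, pass -1

zugzwang(.../.##/..#/..#, V) = False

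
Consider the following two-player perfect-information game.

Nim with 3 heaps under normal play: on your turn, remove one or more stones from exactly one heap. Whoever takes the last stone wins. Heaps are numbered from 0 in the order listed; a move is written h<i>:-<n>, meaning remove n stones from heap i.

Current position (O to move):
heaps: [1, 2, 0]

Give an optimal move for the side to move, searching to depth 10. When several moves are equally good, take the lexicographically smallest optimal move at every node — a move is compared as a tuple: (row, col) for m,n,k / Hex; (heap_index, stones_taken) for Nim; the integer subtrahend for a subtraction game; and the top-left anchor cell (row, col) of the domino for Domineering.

[(1,2,0)] O move#1: h0:-1:-1/(0,2,0), h1:-1:+1/(1,1,0)*, h1:-2:-1/(1,0,0)
[(1,1,0)] X move#2: h0:-1:-1/(0,1,0)*, h1:-1:-1/(1,0,0)
[(0,1,0)] O move#3: h1:-1:+1/(0,0,0)*
[(0,0,0)] end (terminal -1, X#4); searched (1,2,0) to 10

O's best at [(1,2,0)]: h1:-1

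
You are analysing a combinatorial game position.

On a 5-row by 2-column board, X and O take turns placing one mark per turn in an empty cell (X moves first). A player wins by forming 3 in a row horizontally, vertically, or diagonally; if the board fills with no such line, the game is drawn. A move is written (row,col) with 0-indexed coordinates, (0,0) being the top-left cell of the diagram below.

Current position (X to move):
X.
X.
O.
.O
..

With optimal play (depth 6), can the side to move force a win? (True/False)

ply 1, X at X./X./O./.O/.. | (0,1)=-1→XX/X./O./.O/..; (1,1)=+0→X./XX/O./.O/..*; (2,1)=+0→X./X./OX/.O/..; (3,0)=-1→X./X./O./XO/..; (4,0)=-1→X./X./O./.O/X.; (4,1)=+0→X./X./O./.O/.X
ply 2, O at X./XX/O./.O/.. | (0,1)=+0→XO/XX/O./.O/..*; (2,1)=+0→X./XX/OO/.O/..; (3,0)=+0→X./XX/O./OO/..; (4,0)=+0→X./XX/O./.O/O.; (4,1)=+0→X./XX/O./.O/.O
ply 3, X at XO/XX/O./.O/.. | (2,1)=+0→XO/XX/OX/.O/..*; (3,0)=+0→XO/XX/O./XO/..; (4,0)=+0→XO/XX/O./.O/X.; (4,1)=+0→XO/XX/O./.O/.X
ply 4, O at XO/XX/OX/.O/.. | (3,0)=+0→XO/XX/OX/OO/..*; (4,0)=+0→XO/XX/OX/.O/O.; (4,1)=+0→XO/XX/OX/.O/.O
ply 5, X at XO/XX/OX/OO/.. | (4,0)=+0→XO/XX/OX/OO/X.*; (4,1)=-1→XO/XX/OX/OO/.X
ply 6, O at XO/XX/OX/OO/X. | (4,1)=+0→XO/XX/OX/OO/XO*
ply 7: XO/XX/OX/OO/XO is terminal +0 (X); from X./X./O./.O/.. depth 6

X winning at [X./X./O./.O/..]: False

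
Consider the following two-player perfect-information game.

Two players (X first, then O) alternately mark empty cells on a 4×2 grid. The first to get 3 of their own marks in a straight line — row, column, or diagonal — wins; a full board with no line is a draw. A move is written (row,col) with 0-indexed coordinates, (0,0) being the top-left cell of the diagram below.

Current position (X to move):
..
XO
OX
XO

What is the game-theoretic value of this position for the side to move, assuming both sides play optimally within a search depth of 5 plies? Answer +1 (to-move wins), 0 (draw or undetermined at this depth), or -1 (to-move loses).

value(../XO/OX/XO, X) = 0

[../XO/OX/XO] X move#1: (0,0):+0/X./XO/OX/XO*, (0,1):+0/.X/XO/OX/XO
[X./XO/OX/XO] O move#2: (0,1):+0/XO/XO/OX/XO*
[XO/XO/OX/XO] end (terminal +0, X#3); searched ../XO/OX/XO to 5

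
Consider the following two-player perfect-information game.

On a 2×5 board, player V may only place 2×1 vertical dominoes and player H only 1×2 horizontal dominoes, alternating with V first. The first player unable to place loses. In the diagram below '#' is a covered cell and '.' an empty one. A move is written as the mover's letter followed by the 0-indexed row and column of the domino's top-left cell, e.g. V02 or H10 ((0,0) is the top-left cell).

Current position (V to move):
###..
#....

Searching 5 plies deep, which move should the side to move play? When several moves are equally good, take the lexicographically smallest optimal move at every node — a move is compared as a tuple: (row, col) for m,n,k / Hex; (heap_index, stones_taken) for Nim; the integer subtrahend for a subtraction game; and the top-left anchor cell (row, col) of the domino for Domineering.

[###../#....] V move#1: V03:+1/####./#..#.*, V04:-1/###.#/#...#
[####./#..#.] H move#2: H11:-1/####./####.*
[####./####.] V move#3: V04:+1/#####/#####*
[#####/#####] end (terminal -1, H#4); searched ###../#.... to 5

V's best at [###../#....]: V03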